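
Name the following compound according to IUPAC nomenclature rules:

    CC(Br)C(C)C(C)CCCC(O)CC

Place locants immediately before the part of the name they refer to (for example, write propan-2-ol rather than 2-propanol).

The longest carbon chain that includes the –OH group has 10 carbons, so the parent hydride is decane.
An alcohol (–OH) is the principal characteristic group, giving the suffix -ol.
Choose the numbering such that numbering from this end puts the hydroxyl group at C-3 rather than C-8.
With this numbering: the hydroxyl at C-3; a bromo group at C-9; methyl groups at C-7 and C-8.
Substituent prefixes are cited in alphabetical order (multiplying prefixes like di-/tri- are ignored for ordering).
Assembling the pieces gives 9-bromo-7,8-dimethyldecan-3-ol.

9-bromo-7,8-dimethyldecan-3-ol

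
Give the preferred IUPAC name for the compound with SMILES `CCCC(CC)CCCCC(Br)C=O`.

2-bromo-7-ethyldecanal

The longest carbon chain that includes the –CHO group has 10 carbons, so the parent hydride is decane.
The highest-priority functional group is an aldehyde (terminal –CHO), so the name ends in -al.
Number the chain so that the aldehyde carbon is C-1 by definition.
This places a bromo group at C-2; an ethyl group at C-7.
The substituents are ordered alphabetically, ignoring any di-/tri- multipliers.
Assembling the pieces gives 2-bromo-7-ethyldecanal.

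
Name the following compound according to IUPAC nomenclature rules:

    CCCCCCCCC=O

The longest chain bearing the –CHO group is 9 carbons long (nonane).
An aldehyde (terminal –CHO) is the principal characteristic group, giving the suffix -al.
Choose the numbering such that the aldehyde carbon is C-1 by definition.
Putting it together: nonanal.

nonanal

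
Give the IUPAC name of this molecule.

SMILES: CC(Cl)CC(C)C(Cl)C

2,5-dichloro-3-methylhexane

The parent chain contains 6 carbons (hexane).
Number the chain so that the substituent locant set {2,3,5} is lower than {2,4,5} at the first point of difference.
This places chloro groups at C-2 and C-5; a methyl group at C-3.
Substituent prefixes are cited in alphabetical order (multiplying prefixes like di-/tri- are ignored for ordering).
Assembling the pieces gives 2,5-dichloro-3-methylhexane.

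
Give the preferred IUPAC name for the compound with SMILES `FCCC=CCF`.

The longest chain bearing the multiple bond is 5 carbons long (pentane).
There is one C=C double bond, indicated by the ending -ene.
The numbering direction is chosen so that numbering from this end puts the double bond at C-2 rather than C-3.
That gives the double bond between C-2 and C-3; fluoro groups at C-1 and C-5.
Putting it together: 1,5-difluoropent-2-ene.

1,5-difluoropent-2-ene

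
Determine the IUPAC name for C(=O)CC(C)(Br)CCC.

3-bromo-3-methylhexanal

The longest carbon chain that includes the –CHO group has 6 carbons, so the parent hydride is hexane.
The principal characteristic group is an aldehyde (terminal –CHO), named with the suffix -al.
Number the chain so that the aldehyde carbon is C-1 by definition.
With this numbering: a bromo group at C-3; a methyl group at C-3.
The substituents are ordered alphabetically, ignoring any di-/tri- multipliers.
Putting it together: 3-bromo-3-methylhexanal.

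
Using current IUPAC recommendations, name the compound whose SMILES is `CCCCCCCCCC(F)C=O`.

The longest chain bearing the –CHO group is 11 carbons long (undecane).
The highest-priority functional group is an aldehyde (terminal –CHO), so the name ends in -al.
Number the chain so that the aldehyde carbon is C-1 by definition.
With this numbering: a fluoro group at C-2.
The name is 2-fluoroundecanal.

2-fluoroundecanal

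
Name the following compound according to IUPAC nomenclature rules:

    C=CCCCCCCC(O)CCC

dodec-11-en-4-ol

The longest chain bearing the –OH group and the multiple bond is 12 carbons long (dodecane).
The principal characteristic group is an alcohol (–OH), named with the suffix -ol.
There is one C=C double bond, indicated by the ending -ene.
The numbering direction is chosen so that numbering from this end puts the hydroxyl group at C-4 rather than C-9.
With this numbering: the hydroxyl at C-4; the double bond between C-11 and C-12.
The name is dodec-11-en-4-ol.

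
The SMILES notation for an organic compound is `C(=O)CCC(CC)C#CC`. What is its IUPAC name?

4-ethylhept-5-ynal

Counting along the main chain through the –CHO group and the multiple bond gives 7 carbons: the parent is heptane.
An aldehyde (terminal –CHO) is the principal characteristic group, giving the suffix -al.
The chain contains a C≡C triple bond, so the unsaturation ending is -yne.
Number the chain so that the aldehyde carbon is C-1 by definition.
This places the triple bond between C-5 and C-6; an ethyl group at C-4.
Assembling the pieces gives 4-ethylhept-5-ynal.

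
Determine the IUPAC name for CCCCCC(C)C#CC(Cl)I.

1-chloro-1-iodo-4-methylnon-2-yne

Counting along the main chain through the multiple bond gives 9 carbons: the parent is nonane.
The chain contains a C≡C triple bond, so the unsaturation ending is -yne.
Choose the numbering such that numbering from this end puts the triple bond at C-2 rather than C-7.
This places the triple bond between C-2 and C-3; a chloro group at C-1; an iodo group at C-1; a methyl group at C-4.
Prefixes are listed alphabetically: chloro, iodo, methyl.
Putting it together: 1-chloro-1-iodo-4-methylnon-2-yne.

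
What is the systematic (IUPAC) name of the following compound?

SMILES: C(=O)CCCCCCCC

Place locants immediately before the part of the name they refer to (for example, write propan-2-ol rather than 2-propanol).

Counting along the main chain through the –CHO group gives 9 carbons: the parent is nonane.
An aldehyde (terminal –CHO) is the principal characteristic group, giving the suffix -al.
The numbering direction is chosen so that the aldehyde carbon is C-1 by definition.
Putting it together: nonanal.

nonanal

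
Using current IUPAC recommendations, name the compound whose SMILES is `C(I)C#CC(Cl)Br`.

1-bromo-1-chloro-4-iodobut-2-yne

The longest carbon chain that includes the multiple bond has 4 carbons, so the parent hydride is butane.
There is one C≡C triple bond, indicated by the ending -yne.
Number the chain so that the substituent locant set {1,1,4} is lower than {1,4,4} at the first point of difference.
This places the triple bond between C-2 and C-3; a bromo group at C-1; a chloro group at C-1; an iodo group at C-4.
The substituents are ordered alphabetically, ignoring any di-/tri- multipliers.
The name is 1-bromo-1-chloro-4-iodobut-2-yne.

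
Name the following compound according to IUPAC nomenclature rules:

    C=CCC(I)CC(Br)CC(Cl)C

6-bromo-8-chloro-4-iodonon-1-ene

The longest chain bearing the multiple bond is 9 carbons long (nonane).
There is one C=C double bond, indicated by the ending -ene.
The numbering direction is chosen so that numbering from this end puts the double bond at C-1 rather than C-8.
This places the double bond between C-1 and C-2; a bromo group at C-6; a chloro group at C-8; an iodo group at C-4.
Prefixes are listed alphabetically: bromo, chloro, iodo.
The name is 6-bromo-8-chloro-4-iodonon-1-ene.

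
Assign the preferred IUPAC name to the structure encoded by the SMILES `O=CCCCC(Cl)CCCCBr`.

9-bromo-5-chlorononanal

The longest chain bearing the –CHO group is 9 carbons long (nonane).
An aldehyde (terminal –CHO) is the principal characteristic group, giving the suffix -al.
Choose the numbering such that the aldehyde carbon is C-1 by definition.
That gives a bromo group at C-9; a chloro group at C-5.
Prefixes are listed alphabetically: bromo, chloro.
The name is 9-bromo-5-chlorononanal.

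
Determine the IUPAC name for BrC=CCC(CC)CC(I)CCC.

The longest chain bearing the multiple bond is 9 carbons long (nonane).
There is one C=C double bond, indicated by the ending -ene.
The numbering direction is chosen so that numbering from this end puts the double bond at C-1 rather than C-8.
That gives the double bond between C-1 and C-2; a bromo group at C-1; an ethyl group at C-4; an iodo group at C-6.
The substituents are ordered alphabetically, ignoring any di-/tri- multipliers.
The name is 1-bromo-4-ethyl-6-iodonon-1-ene.

1-bromo-4-ethyl-6-iodonon-1-ene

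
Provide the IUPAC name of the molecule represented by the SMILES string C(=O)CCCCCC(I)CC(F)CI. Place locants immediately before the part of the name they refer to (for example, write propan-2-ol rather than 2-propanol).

9-fluoro-7,10-diiododecanal

Counting along the main chain through the –CHO group gives 10 carbons: the parent is decane.
The principal characteristic group is an aldehyde (terminal –CHO), named with the suffix -al.
Number the chain so that the aldehyde carbon is C-1 by definition.
This places a fluoro group at C-9; iodo groups at C-7 and C-10.
The substituents are ordered alphabetically, ignoring any di-/tri- multipliers.
The name is 9-fluoro-7,10-diiododecanal.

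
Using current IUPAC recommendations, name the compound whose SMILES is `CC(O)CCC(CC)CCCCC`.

The longest carbon chain that includes the –OH group has 10 carbons, so the parent hydride is decane.
An alcohol (–OH) is the principal characteristic group, giving the suffix -ol.
Number the chain so that numbering from this end puts the hydroxyl group at C-2 rather than C-9.
That gives the hydroxyl at C-2; an ethyl group at C-5.
The name is 5-ethyldecan-2-ol.

5-ethyldecan-2-ol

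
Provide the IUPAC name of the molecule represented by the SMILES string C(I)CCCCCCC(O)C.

The longest carbon chain that includes the –OH group has 9 carbons, so the parent hydride is nonane.
The principal characteristic group is an alcohol (–OH), named with the suffix -ol.
The numbering direction is chosen so that numbering from this end puts the hydroxyl group at C-2 rather than C-8.
That gives the hydroxyl at C-2; an iodo group at C-9.
Putting it together: 9-iodononan-2-ol.

9-iodononan-2-ol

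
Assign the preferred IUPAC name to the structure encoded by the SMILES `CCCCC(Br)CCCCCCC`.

The longest continuous carbon chain has 12 atoms, so the parent hydride is dodecane.
Choose the numbering such that the substituent locant set {5} is lower than {8} at the first point of difference.
With this numbering: a bromo group at C-5.
Assembling the pieces gives 5-bromododecane.

5-bromododecane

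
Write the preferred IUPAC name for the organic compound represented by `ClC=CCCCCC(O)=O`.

7-chlorohept-6-enoic acid

The longest chain bearing the –COOH group and the multiple bond is 7 carbons long (heptane).
The principal characteristic group is a carboxylic acid (terminal –COOH), named with the suffix -oic acid.
The chain contains a C=C double bond, so the unsaturation ending is -ene.
The numbering direction is chosen so that the carboxylic acid carbon is C-1 by definition.
This places the double bond between C-6 and C-7; a chloro group at C-7.
The name is 7-chlorohept-6-enoic acid.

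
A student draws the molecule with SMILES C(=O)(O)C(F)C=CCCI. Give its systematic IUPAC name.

Counting along the main chain through the –COOH group and the multiple bond gives 6 carbons: the parent is hexane.
A carboxylic acid (terminal –COOH) is the principal characteristic group, giving the suffix -oic acid.
There is one C=C double bond, indicated by the ending -ene.
Number the chain so that the carboxylic acid carbon is C-1 by definition.
With this numbering: the double bond between C-3 and C-4; a fluoro group at C-2; an iodo group at C-6.
Substituent prefixes are cited in alphabetical order (multiplying prefixes like di-/tri- are ignored for ordering).
Putting it together: 2-fluoro-6-iodohex-3-enoic acid.

2-fluoro-6-iodohex-3-enoic acid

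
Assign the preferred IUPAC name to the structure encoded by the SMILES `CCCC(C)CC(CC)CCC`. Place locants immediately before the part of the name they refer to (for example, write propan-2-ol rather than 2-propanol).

4-ethyl-6-methylnonane

The longest carbon chain is 9 atoms: the parent is nonane.
Choose the numbering such that the locant sets are identical either way, so the alphabetically earlier ethyl substituent takes the lower locant (4 rather than 6).
This places an ethyl group at C-4; a methyl group at C-6.
Substituent prefixes are cited in alphabetical order (multiplying prefixes like di-/tri- are ignored for ordering).
Putting it together: 4-ethyl-6-methylnonane.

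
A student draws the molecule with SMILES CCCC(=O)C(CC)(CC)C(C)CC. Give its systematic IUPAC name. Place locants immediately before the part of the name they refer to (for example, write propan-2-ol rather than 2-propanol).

5,5-diethyl-6-methyloctan-4-one

The longest chain bearing the carbonyl is 8 carbons long (octane).
The principal characteristic group is a ketone (C=O on an internal carbon), named with the suffix -one.
The numbering direction is chosen so that numbering from this end puts the carbonyl group at C-4 rather than C-5.
With this numbering: the carbonyl at C-4; two ethyl groups at C-5; a methyl group at C-6.
Prefixes are listed alphabetically: ethyl, methyl.
The name is 5,5-diethyl-6-methyloctan-4-one.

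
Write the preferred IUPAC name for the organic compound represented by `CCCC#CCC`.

hept-3-yne

The longest chain bearing the multiple bond is 7 carbons long (heptane).
A C≡C triple bond in the chain gives the infix -yne-.
Choose the numbering such that numbering from this end puts the triple bond at C-3 rather than C-4.
This places the triple bond between C-3 and C-4.
Putting it together: hept-3-yne.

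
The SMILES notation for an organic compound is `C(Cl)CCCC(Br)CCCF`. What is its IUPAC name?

4-bromo-8-chloro-1-fluorooctane

The parent chain contains 8 carbons (octane).
Choose the numbering such that the substituent locant set {1,4,8} is lower than {1,5,8} at the first point of difference.
With this numbering: a bromo group at C-4; a chloro group at C-8; a fluoro group at C-1.
Prefixes are listed alphabetically: bromo, chloro, fluoro.
Putting it together: 4-bromo-8-chloro-1-fluorooctane.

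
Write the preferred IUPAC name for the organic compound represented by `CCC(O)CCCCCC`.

nonan-3-ol

Counting along the main chain through the –OH group gives 9 carbons: the parent is nonane.
The principal characteristic group is an alcohol (–OH), named with the suffix -ol.
Number the chain so that numbering from this end puts the hydroxyl group at C-3 rather than C-7.
This places the hydroxyl at C-3.
The name is nonan-3-ol.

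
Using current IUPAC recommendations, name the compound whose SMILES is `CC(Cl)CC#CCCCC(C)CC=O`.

10-chloro-3-methylundec-7-ynal

The longest chain bearing the –CHO group and the multiple bond is 11 carbons long (undecane).
The principal characteristic group is an aldehyde (terminal –CHO), named with the suffix -al.
There is one C≡C triple bond, indicated by the ending -yne.
Number the chain so that the aldehyde carbon is C-1 by definition.
That gives the triple bond between C-7 and C-8; a chloro group at C-10; a methyl group at C-3.
Substituent prefixes are cited in alphabetical order (multiplying prefixes like di-/tri- are ignored for ordering).
Putting it together: 10-chloro-3-methylundec-7-ynal.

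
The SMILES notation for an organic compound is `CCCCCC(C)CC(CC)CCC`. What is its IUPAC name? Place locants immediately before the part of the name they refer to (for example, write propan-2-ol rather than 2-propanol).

The longest continuous carbon chain has 11 atoms, so the parent hydride is undecane.
Number the chain so that the substituent locant set {4,6} is lower than {6,8} at the first point of difference.
That gives an ethyl group at C-4; a methyl group at C-6.
Substituent prefixes are cited in alphabetical order (multiplying prefixes like di-/tri- are ignored for ordering).
The name is 4-ethyl-6-methylundecane.

4-ethyl-6-methylundecane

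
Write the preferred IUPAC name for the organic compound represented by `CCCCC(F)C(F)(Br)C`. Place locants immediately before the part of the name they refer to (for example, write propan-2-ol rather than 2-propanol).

The longest continuous carbon chain has 7 atoms, so the parent hydride is heptane.
The numbering direction is chosen so that the substituent locant set {2,2,3} is lower than {5,6,6} at the first point of difference.
That gives a bromo group at C-2; fluoro groups at C-2 and C-3.
Prefixes are listed alphabetically: bromo, fluoro.
Putting it together: 2-bromo-2,3-difluoroheptane.

2-bromo-2,3-difluoroheptane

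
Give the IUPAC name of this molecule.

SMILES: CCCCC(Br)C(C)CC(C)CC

6-bromo-3,5-dimethyldecane

The longest carbon chain is 10 atoms: the parent is decane.
The numbering direction is chosen so that the substituent locant set {3,5,6} is lower than {5,6,8} at the first point of difference.
This places a bromo group at C-6; methyl groups at C-3 and C-5.
Prefixes are listed alphabetically: bromo, methyl.
Putting it together: 6-bromo-3,5-dimethyldecane.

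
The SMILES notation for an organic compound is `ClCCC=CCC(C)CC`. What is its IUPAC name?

The longest chain bearing the multiple bond is 8 carbons long (octane).
A C=C double bond in the chain gives the infix -ene-.
The numbering direction is chosen so that numbering from this end puts the double bond at C-3 rather than C-5.
That gives the double bond between C-3 and C-4; a chloro group at C-1; a methyl group at C-6.
Prefixes are listed alphabetically: chloro, methyl.
Putting it together: 1-chloro-6-methyloct-3-ene.

1-chloro-6-methyloct-3-ene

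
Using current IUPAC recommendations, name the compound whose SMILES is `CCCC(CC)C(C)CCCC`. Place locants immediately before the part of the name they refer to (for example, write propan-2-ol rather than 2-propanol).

4-ethyl-5-methylnonane

The parent chain contains 9 carbons (nonane).
The numbering direction is chosen so that the substituent locant set {4,5} is lower than {5,6} at the first point of difference.
With this numbering: an ethyl group at C-4; a methyl group at C-5.
Prefixes are listed alphabetically: ethyl, methyl.
The name is 4-ethyl-5-methylnonane.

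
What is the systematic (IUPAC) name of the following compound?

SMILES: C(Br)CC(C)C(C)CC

The longest continuous carbon chain has 6 atoms, so the parent hydride is hexane.
Number the chain so that the substituent locant set {1,3,4} is lower than {3,4,6} at the first point of difference.
With this numbering: a bromo group at C-1; methyl groups at C-3 and C-4.
The substituents are ordered alphabetically, ignoring any di-/tri- multipliers.
Assembling the pieces gives 1-bromo-3,4-dimethylhexane.

1-bromo-3,4-dimethylhexane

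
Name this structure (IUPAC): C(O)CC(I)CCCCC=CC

The longest chain bearing the –OH group and the multiple bond is 10 carbons long (decane).
The highest-priority functional group is an alcohol (–OH), so the name ends in -ol.
A C=C double bond in the chain gives the infix -ene-.
Number the chain so that numbering from this end puts the hydroxyl group at C-1 rather than C-10.
That gives the hydroxyl at C-1; the double bond between C-8 and C-9; an iodo group at C-3.
Assembling the pieces gives 3-iododec-8-en-1-ol.

3-iododec-8-en-1-ol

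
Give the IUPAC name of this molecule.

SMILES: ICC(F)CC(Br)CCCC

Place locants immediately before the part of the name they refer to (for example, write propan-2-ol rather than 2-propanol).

The longest continuous carbon chain has 8 atoms, so the parent hydride is octane.
Number the chain so that the substituent locant set {1,2,4} is lower than {5,7,8} at the first point of difference.
This places a bromo group at C-4; a fluoro group at C-2; an iodo group at C-1.
The substituents are ordered alphabetically, ignoring any di-/tri- multipliers.
Assembling the pieces gives 4-bromo-2-fluoro-1-iodooctane.

4-bromo-2-fluoro-1-iodooctane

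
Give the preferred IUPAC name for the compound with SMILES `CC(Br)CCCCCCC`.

2-bromononane

The longest carbon chain is 9 atoms: the parent is nonane.
The numbering direction is chosen so that the substituent locant set {2} is lower than {8} at the first point of difference.
This places a bromo group at C-2.
Putting it together: 2-bromononane.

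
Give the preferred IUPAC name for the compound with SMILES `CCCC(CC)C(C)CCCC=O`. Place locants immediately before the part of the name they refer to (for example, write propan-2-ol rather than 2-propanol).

6-ethyl-5-methylnonanal

The longest carbon chain that includes the –CHO group has 9 carbons, so the parent hydride is nonane.
The principal characteristic group is an aldehyde (terminal –CHO), named with the suffix -al.
Choose the numbering such that the aldehyde carbon is C-1 by definition.
That gives an ethyl group at C-6; a methyl group at C-5.
The substituents are ordered alphabetically, ignoring any di-/tri- multipliers.
The name is 6-ethyl-5-methylnonanal.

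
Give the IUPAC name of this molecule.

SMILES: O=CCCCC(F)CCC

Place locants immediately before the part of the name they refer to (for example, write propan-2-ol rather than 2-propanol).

5-fluorooctanal

The longest carbon chain that includes the –CHO group has 8 carbons, so the parent hydride is octane.
An aldehyde (terminal –CHO) is the principal characteristic group, giving the suffix -al.
Choose the numbering such that the aldehyde carbon is C-1 by definition.
That gives a fluoro group at C-5.
Putting it together: 5-fluorooctanal.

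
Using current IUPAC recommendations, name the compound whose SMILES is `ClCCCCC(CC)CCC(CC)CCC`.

1-chloro-5,8-diethylundecane

The parent chain contains 11 carbons (undecane).
Choose the numbering such that the substituent locant set {1,5,8} is lower than {4,7,11} at the first point of difference.
This places a chloro group at C-1; ethyl groups at C-5 and C-8.
The substituents are ordered alphabetically, ignoring any di-/tri- multipliers.
The name is 1-chloro-5,8-diethylundecane.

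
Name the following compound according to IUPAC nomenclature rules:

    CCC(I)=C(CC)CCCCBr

Counting along the main chain through the multiple bond gives 8 carbons: the parent is octane.
A C=C double bond in the chain gives the infix -ene-.
Choose the numbering such that numbering from this end puts the double bond at C-3 rather than C-5.
This places the double bond between C-3 and C-4; a bromo group at C-8; an ethyl group at C-4; an iodo group at C-3.
The substituents are ordered alphabetically, ignoring any di-/tri- multipliers.
Assembling the pieces gives 8-bromo-4-ethyl-3-iodooct-3-ene.

8-bromo-4-ethyl-3-iodooct-3-ene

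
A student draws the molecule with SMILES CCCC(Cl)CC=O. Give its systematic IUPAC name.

3-chlorohexanal

The longest chain bearing the –CHO group is 6 carbons long (hexane).
The highest-priority functional group is an aldehyde (terminal –CHO), so the name ends in -al.
Choose the numbering such that the aldehyde carbon is C-1 by definition.
With this numbering: a chloro group at C-3.
Assembling the pieces gives 3-chlorohexanal.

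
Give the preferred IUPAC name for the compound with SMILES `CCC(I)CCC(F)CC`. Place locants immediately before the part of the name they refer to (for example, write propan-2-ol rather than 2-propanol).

3-fluoro-6-iodooctane

The longest carbon chain is 8 atoms: the parent is octane.
Number the chain so that the locant sets are identical either way, so the alphabetically earlier fluoro substituent takes the lower locant (3 rather than 6).
That gives a fluoro group at C-3; an iodo group at C-6.
Substituent prefixes are cited in alphabetical order (multiplying prefixes like di-/tri- are ignored for ordering).
The name is 3-fluoro-6-iodooctane.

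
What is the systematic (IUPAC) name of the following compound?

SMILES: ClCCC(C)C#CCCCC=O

9-chloro-7-methylnon-5-ynal

Counting along the main chain through the –CHO group and the multiple bond gives 9 carbons: the parent is nonane.
The principal characteristic group is an aldehyde (terminal –CHO), named with the suffix -al.
A C≡C triple bond in the chain gives the infix -yne-.
Number the chain so that the aldehyde carbon is C-1 by definition.
This places the triple bond between C-5 and C-6; a chloro group at C-9; a methyl group at C-7.
Substituent prefixes are cited in alphabetical order (multiplying prefixes like di-/tri- are ignored for ordering).
Assembling the pieces gives 9-chloro-7-methylnon-5-ynal.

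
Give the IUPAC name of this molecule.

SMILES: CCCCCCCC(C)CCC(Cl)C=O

2-chloro-5-methyldodecanal

The longest chain bearing the –CHO group is 12 carbons long (dodecane).
The principal characteristic group is an aldehyde (terminal –CHO), named with the suffix -al.
Number the chain so that the aldehyde carbon is C-1 by definition.
This places a chloro group at C-2; a methyl group at C-5.
Prefixes are listed alphabetically: chloro, methyl.
Assembling the pieces gives 2-chloro-5-methyldodecanal.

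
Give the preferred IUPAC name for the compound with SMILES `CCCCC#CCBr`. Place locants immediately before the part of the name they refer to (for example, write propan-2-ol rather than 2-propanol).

The longest chain bearing the multiple bond is 7 carbons long (heptane).
The chain contains a C≡C triple bond, so the unsaturation ending is -yne.
The numbering direction is chosen so that numbering from this end puts the triple bond at C-2 rather than C-5.
With this numbering: the triple bond between C-2 and C-3; a bromo group at C-1.
Putting it together: 1-bromohept-2-yne.

1-bromohept-2-yne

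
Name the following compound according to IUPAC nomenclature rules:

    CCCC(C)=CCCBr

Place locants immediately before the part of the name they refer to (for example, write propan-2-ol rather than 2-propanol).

1-bromo-4-methylhept-3-ene

Counting along the main chain through the multiple bond gives 7 carbons: the parent is heptane.
A C=C double bond in the chain gives the infix -ene-.
The numbering direction is chosen so that numbering from this end puts the double bond at C-3 rather than C-4.
This places the double bond between C-3 and C-4; a bromo group at C-1; a methyl group at C-4.
Substituent prefixes are cited in alphabetical order (multiplying prefixes like di-/tri- are ignored for ordering).
Assembling the pieces gives 1-bromo-4-methylhept-3-ene.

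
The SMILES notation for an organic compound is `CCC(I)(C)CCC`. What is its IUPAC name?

3-iodo-3-methylhexane

The parent chain contains 6 carbons (hexane).
Number the chain so that the substituent locant set {3,3} is lower than {4,4} at the first point of difference.
This places an iodo group at C-3; a methyl group at C-3.
The substituents are ordered alphabetically, ignoring any di-/tri- multipliers.
The name is 3-iodo-3-methylhexane.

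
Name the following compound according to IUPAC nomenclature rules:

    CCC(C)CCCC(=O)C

6-methyloctan-2-one

Counting along the main chain through the carbonyl gives 8 carbons: the parent is octane.
The principal characteristic group is a ketone (C=O on an internal carbon), named with the suffix -one.
Number the chain so that numbering from this end puts the carbonyl group at C-2 rather than C-7.
This places the carbonyl at C-2; a methyl group at C-6.
The name is 6-methyloctan-2-one.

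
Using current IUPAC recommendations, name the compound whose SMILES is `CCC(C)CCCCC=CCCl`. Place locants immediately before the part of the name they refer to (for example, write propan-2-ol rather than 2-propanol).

The longest carbon chain that includes the multiple bond has 10 carbons, so the parent hydride is decane.
The chain contains a C=C double bond, so the unsaturation ending is -ene.
The numbering direction is chosen so that numbering from this end puts the double bond at C-2 rather than C-8.
With this numbering: the double bond between C-2 and C-3; a chloro group at C-1; a methyl group at C-8.
Prefixes are listed alphabetically: chloro, methyl.
Putting it together: 1-chloro-8-methyldec-2-ene.

1-chloro-8-methyldec-2-ene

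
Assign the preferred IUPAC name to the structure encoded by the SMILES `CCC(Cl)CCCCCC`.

3-chlorononane

The parent chain contains 9 carbons (nonane).
The numbering direction is chosen so that the substituent locant set {3} is lower than {7} at the first point of difference.
This places a chloro group at C-3.
Assembling the pieces gives 3-chlorononane.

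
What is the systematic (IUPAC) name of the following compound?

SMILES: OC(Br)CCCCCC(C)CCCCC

Counting along the main chain through the –OH group gives 12 carbons: the parent is dodecane.
The highest-priority functional group is an alcohol (–OH), so the name ends in -ol.
Choose the numbering such that numbering from this end puts the hydroxyl group at C-1 rather than C-12.
That gives the hydroxyl at C-1; a bromo group at C-1; a methyl group at C-7.
Prefixes are listed alphabetically: bromo, methyl.
Putting it together: 1-bromo-7-methyldodecan-1-ol.

1-bromo-7-methyldodecan-1-ol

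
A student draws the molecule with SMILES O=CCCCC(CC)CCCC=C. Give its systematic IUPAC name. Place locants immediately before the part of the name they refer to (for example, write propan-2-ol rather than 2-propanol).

The longest chain bearing the –CHO group and the multiple bond is 10 carbons long (decane).
The principal characteristic group is an aldehyde (terminal –CHO), named with the suffix -al.
There is one C=C double bond, indicated by the ending -ene.
Choose the numbering such that the aldehyde carbon is C-1 by definition.
With this numbering: the double bond between C-9 and C-10; an ethyl group at C-5.
Putting it together: 5-ethyldec-9-enal.

5-ethyldec-9-enal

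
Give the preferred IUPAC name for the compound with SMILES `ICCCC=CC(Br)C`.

The longest carbon chain that includes the multiple bond has 7 carbons, so the parent hydride is heptane.
The chain contains a C=C double bond, so the unsaturation ending is -ene.
The numbering direction is chosen so that numbering from this end puts the double bond at C-3 rather than C-4.
With this numbering: the double bond between C-3 and C-4; a bromo group at C-2; an iodo group at C-7.
Substituent prefixes are cited in alphabetical order (multiplying prefixes like di-/tri- are ignored for ordering).
Putting it together: 2-bromo-7-iodohept-3-ene.

2-bromo-7-iodohept-3-ene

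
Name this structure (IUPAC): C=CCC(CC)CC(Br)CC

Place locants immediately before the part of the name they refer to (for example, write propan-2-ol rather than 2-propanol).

Counting along the main chain through the multiple bond gives 8 carbons: the parent is octane.
There is one C=C double bond, indicated by the ending -ene.
The numbering direction is chosen so that numbering from this end puts the double bond at C-1 rather than C-7.
This places the double bond between C-1 and C-2; a bromo group at C-6; an ethyl group at C-4.
Prefixes are listed alphabetically: bromo, ethyl.
Assembling the pieces gives 6-bromo-4-ethyloct-1-ene.

6-bromo-4-ethyloct-1-ene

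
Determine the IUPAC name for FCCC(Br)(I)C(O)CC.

The longest carbon chain that includes the –OH group has 6 carbons, so the parent hydride is hexane.
The principal characteristic group is an alcohol (–OH), named with the suffix -ol.
Number the chain so that numbering from this end puts the hydroxyl group at C-3 rather than C-4.
That gives the hydroxyl at C-3; a bromo group at C-4; a fluoro group at C-6; an iodo group at C-4.
The substituents are ordered alphabetically, ignoring any di-/tri- multipliers.
The name is 4-bromo-6-fluoro-4-iodohexan-3-ol.

4-bromo-6-fluoro-4-iodohexan-3-ol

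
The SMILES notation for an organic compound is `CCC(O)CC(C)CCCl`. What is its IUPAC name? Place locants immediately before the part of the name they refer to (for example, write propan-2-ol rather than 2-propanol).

7-chloro-5-methylheptan-3-ol

Counting along the main chain through the –OH group gives 7 carbons: the parent is heptane.
The principal characteristic group is an alcohol (–OH), named with the suffix -ol.
Number the chain so that numbering from this end puts the hydroxyl group at C-3 rather than C-5.
With this numbering: the hydroxyl at C-3; a chloro group at C-7; a methyl group at C-5.
Prefixes are listed alphabetically: chloro, methyl.
The name is 7-chloro-5-methylheptan-3-ol.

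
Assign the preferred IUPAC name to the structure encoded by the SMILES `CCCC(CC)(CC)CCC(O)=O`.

4,4-diethylheptanoic acid

The longest chain bearing the –COOH group is 7 carbons long (heptane).
A carboxylic acid (terminal –COOH) is the principal characteristic group, giving the suffix -oic acid.
Choose the numbering such that the carboxylic acid carbon is C-1 by definition.
This places two ethyl groups at C-4.
The name is 4,4-diethylheptanoic acid.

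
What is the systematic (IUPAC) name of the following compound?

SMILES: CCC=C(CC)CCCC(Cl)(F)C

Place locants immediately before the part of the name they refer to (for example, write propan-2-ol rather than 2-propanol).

8-chloro-4-ethyl-8-fluoronon-3-ene

Counting along the main chain through the multiple bond gives 9 carbons: the parent is nonane.
The chain contains a C=C double bond, so the unsaturation ending is -ene.
The numbering direction is chosen so that numbering from this end puts the double bond at C-3 rather than C-6.
That gives the double bond between C-3 and C-4; a chloro group at C-8; an ethyl group at C-4; a fluoro group at C-8.
Substituent prefixes are cited in alphabetical order (multiplying prefixes like di-/tri- are ignored for ordering).
Assembling the pieces gives 8-chloro-4-ethyl-8-fluoronon-3-ene.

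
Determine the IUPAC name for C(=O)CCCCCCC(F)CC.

8-fluorodecanal

Counting along the main chain through the –CHO group gives 10 carbons: the parent is decane.
An aldehyde (terminal –CHO) is the principal characteristic group, giving the suffix -al.
The numbering direction is chosen so that the aldehyde carbon is C-1 by definition.
This places a fluoro group at C-8.
Putting it together: 8-fluorodecanal.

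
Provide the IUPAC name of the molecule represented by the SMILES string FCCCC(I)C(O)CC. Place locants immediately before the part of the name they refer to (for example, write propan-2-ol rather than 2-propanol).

7-fluoro-4-iodoheptan-3-ol

The longest carbon chain that includes the –OH group has 7 carbons, so the parent hydride is heptane.
An alcohol (–OH) is the principal characteristic group, giving the suffix -ol.
The numbering direction is chosen so that numbering from this end puts the hydroxyl group at C-3 rather than C-5.
That gives the hydroxyl at C-3; a fluoro group at C-7; an iodo group at C-4.
Prefixes are listed alphabetically: fluoro, iodo.
Assembling the pieces gives 7-fluoro-4-iodoheptan-3-ol.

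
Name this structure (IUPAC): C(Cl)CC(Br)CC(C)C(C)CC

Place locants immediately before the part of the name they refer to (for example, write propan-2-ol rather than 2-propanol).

The longest continuous carbon chain has 8 atoms, so the parent hydride is octane.
The numbering direction is chosen so that the substituent locant set {1,3,5,6} is lower than {3,4,6,8} at the first point of difference.
With this numbering: a bromo group at C-3; a chloro group at C-1; methyl groups at C-5 and C-6.
The substituents are ordered alphabetically, ignoring any di-/tri- multipliers.
Assembling the pieces gives 3-bromo-1-chloro-5,6-dimethyloctane.

3-bromo-1-chloro-5,6-dimethyloctane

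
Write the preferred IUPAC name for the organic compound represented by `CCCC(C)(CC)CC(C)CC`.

5-ethyl-3,5-dimethyloctane

The parent chain contains 8 carbons (octane).
The numbering direction is chosen so that the substituent locant set {3,5,5} is lower than {4,4,6} at the first point of difference.
With this numbering: an ethyl group at C-5; methyl groups at C-3 and C-5.
Prefixes are listed alphabetically: ethyl, methyl.
Assembling the pieces gives 5-ethyl-3,5-dimethyloctane.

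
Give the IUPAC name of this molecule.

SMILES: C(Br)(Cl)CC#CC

Counting along the main chain through the multiple bond gives 5 carbons: the parent is pentane.
The chain contains a C≡C triple bond, so the unsaturation ending is -yne.
Number the chain so that numbering from this end puts the triple bond at C-2 rather than C-3.
This places the triple bond between C-2 and C-3; a bromo group at C-5; a chloro group at C-5.
The substituents are ordered alphabetically, ignoring any di-/tri- multipliers.
The name is 5-bromo-5-chloropent-2-yne.

5-bromo-5-chloropent-2-yne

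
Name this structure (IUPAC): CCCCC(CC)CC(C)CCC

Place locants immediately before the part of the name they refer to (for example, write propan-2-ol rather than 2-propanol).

6-ethyl-4-methyldecane

The parent chain contains 10 carbons (decane).
Number the chain so that the substituent locant set {4,6} is lower than {5,7} at the first point of difference.
That gives an ethyl group at C-6; a methyl group at C-4.
The substituents are ordered alphabetically, ignoring any di-/tri- multipliers.
The name is 6-ethyl-4-methyldecane.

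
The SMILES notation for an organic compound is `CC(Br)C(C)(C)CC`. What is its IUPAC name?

The longest carbon chain is 5 atoms: the parent is pentane.
Choose the numbering such that the substituent locant set {2,3,3} is lower than {3,3,4} at the first point of difference.
This places a bromo group at C-2; two methyl groups at C-3.
Substituent prefixes are cited in alphabetical order (multiplying prefixes like di-/tri- are ignored for ordering).
Putting it together: 2-bromo-3,3-dimethylpentane.

2-bromo-3,3-dimethylpentane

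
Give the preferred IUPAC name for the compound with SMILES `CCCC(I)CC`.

The parent chain contains 6 carbons (hexane).
The numbering direction is chosen so that the substituent locant set {3} is lower than {4} at the first point of difference.
This places an iodo group at C-3.
Assembling the pieces gives 3-iodohexane.

3-iodohexane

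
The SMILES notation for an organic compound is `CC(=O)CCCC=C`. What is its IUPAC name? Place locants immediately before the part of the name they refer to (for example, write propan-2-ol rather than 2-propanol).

hept-6-en-2-one

The longest carbon chain that includes the carbonyl and the multiple bond has 7 carbons, so the parent hydride is heptane.
A ketone (C=O on an internal carbon) is the principal characteristic group, giving the suffix -one.
A C=C double bond in the chain gives the infix -ene-.
The numbering direction is chosen so that numbering from this end puts the carbonyl group at C-2 rather than C-6.
This places the carbonyl at C-2; the double bond between C-6 and C-7.
The name is hept-6-en-2-one.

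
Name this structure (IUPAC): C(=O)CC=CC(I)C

The longest chain bearing the –CHO group and the multiple bond is 6 carbons long (hexane).
An aldehyde (terminal –CHO) is the principal characteristic group, giving the suffix -al.
The chain contains a C=C double bond, so the unsaturation ending is -ene.
Number the chain so that the aldehyde carbon is C-1 by definition.
With this numbering: the double bond between C-3 and C-4; an iodo group at C-5.
Putting it together: 5-iodohex-3-enal.

5-iodohex-3-enal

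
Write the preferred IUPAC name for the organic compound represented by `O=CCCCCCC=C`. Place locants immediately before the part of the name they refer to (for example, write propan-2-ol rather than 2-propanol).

oct-7-enal

The longest carbon chain that includes the –CHO group and the multiple bond has 8 carbons, so the parent hydride is octane.
An aldehyde (terminal –CHO) is the principal characteristic group, giving the suffix -al.
The chain contains a C=C double bond, so the unsaturation ending is -ene.
Choose the numbering such that the aldehyde carbon is C-1 by definition.
This places the double bond between C-7 and C-8.
Assembling the pieces gives oct-7-enal.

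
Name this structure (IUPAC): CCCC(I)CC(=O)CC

5-iodooctan-3-one

The longest carbon chain that includes the carbonyl has 8 carbons, so the parent hydride is octane.
The highest-priority functional group is a ketone (C=O on an internal carbon), so the name ends in -one.
Choose the numbering such that numbering from this end puts the carbonyl group at C-3 rather than C-6.
This places the carbonyl at C-3; an iodo group at C-5.
Putting it together: 5-iodooctan-3-one.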